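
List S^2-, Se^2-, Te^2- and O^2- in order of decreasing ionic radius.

Same group, same charge. Going down the group adds an extra shell of electrons, so the ion gets larger: O^2- is highest in the group and smallest.

Te^2- > Se^2- > S^2- > O^2-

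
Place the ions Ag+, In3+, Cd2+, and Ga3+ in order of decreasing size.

Work out protons and electrons: Ga3+ (Z=31, 28 e⁻), In3+ (Z=49, 46 e⁻), Cd2+ (Z=48, 46 e⁻), Ag+ (Z=47, 46 e⁻). Ga3+ < In3+ (same group, 1 shell fewer); In3+ < Cd2+ (isoelectronic, higher Z=49 is smaller); Cd2+ < Ag+ (both 46 e⁻, Z=48>47).

Ag+ > Cd2+ > In3+ > Ga3+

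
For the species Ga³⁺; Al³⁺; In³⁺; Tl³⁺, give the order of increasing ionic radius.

Al³⁺ < Ga³⁺ < In³⁺ < Tl³⁺

All are in the same group with charge +3. Radius grows down the group as n (the outermost shell) increases.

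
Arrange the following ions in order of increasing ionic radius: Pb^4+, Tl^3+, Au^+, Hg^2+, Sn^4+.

Electron counts and nuclear charges: Sn^4+ (Z=50, 46 e⁻), Pb^4+ (Z=82, 78 e⁻), Tl^3+ (Z=81, 78 e⁻), Hg^2+ (Z=80, 78 e⁻), Au^+ (Z=79, 78 e⁻). Sn^4+ < Pb^4+ (same group, 1 shell fewer); Pb^4+ < Tl^3+ (both 78 e⁻, Z=82>81); Tl^3+ < Hg^2+ (both 78 e⁻, Z=81>80); Hg^2+ < Au^+ (both 78 e⁻, Z=80>79).

Sn^4+ < Pb^4+ < Tl^3+ < Hg^2+ < Au^+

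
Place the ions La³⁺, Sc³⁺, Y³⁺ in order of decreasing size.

These ions sit in one column with identical charge. Each step down the periodic table adds a principal shell, increasing the radius.

La³⁺ > Y³⁺ > Sc³⁺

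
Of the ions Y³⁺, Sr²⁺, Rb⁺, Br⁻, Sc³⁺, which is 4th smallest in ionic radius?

Rb⁺

First list Z and electron count for each: Sc³⁺: 18 e⁻, Z=21, Y³⁺: 36 e⁻, Z=39, Sr²⁺: 36 e⁻, Z=38, Rb⁺: 36 e⁻, Z=37, Br⁻: 36 e⁻, Z=35. Sc³⁺ < Y³⁺ (same group, period 4 vs 5); Y³⁺ < Sr²⁺ (isoelectronic, higher Z=39 is smaller); Sr²⁺ < Rb⁺ (isoelectronic, higher Z=38 is smaller); Rb⁺ < Br⁻ (both 36 e⁻, Z=37>35).
Ordering: Sc³⁺ < Y³⁺ < Sr²⁺ < Rb⁺ < Br⁻. The 4th smallest is Rb⁺.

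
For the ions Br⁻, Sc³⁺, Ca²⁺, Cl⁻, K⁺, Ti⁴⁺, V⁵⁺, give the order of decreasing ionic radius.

Electron counts and nuclear charges: V⁵⁺ has 18 e⁻ (Z=23), Ti⁴⁺ has 18 e⁻ (Z=22), Sc³⁺ has 18 e⁻ (Z=21), Ca²⁺ has 18 e⁻ (Z=20), K⁺ has 18 e⁻ (Z=19), Cl⁻ has 18 e⁻ (Z=17), Br⁻ has 36 e⁻ (Z=35). V⁵⁺ < Ti⁴⁺ (isoelectronic, higher Z=23 is smaller); Ti⁴⁺ < Sc³⁺ (both 18 e⁻, Z=22>21); Sc³⁺ < Ca²⁺ (isoelectronic, higher Z=21 is smaller); Ca²⁺ < K⁺ (both 18 e⁻, Z=20>19); K⁺ < Cl⁻ (isoelectronic, higher Z=19 is smaller); Cl⁻ < Br⁻ (same group, 1 shell fewer).

Br⁻ > Cl⁻ > K⁺ > Ca²⁺ > Sc³⁺ > Ti⁴⁺ > V⁵⁺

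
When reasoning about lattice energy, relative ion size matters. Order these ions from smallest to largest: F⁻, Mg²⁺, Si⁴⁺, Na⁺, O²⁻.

Si⁴⁺ < Mg²⁺ < Na⁺ < F⁻ < O²⁻

All of these have 10 electrons (isoelectronic). With the same electron cloud, the ion with the most protons pulls it in tightest. Nuclear charges: Si⁴⁺ (Z=14), Mg²⁺ (Z=12), Na⁺ (Z=11), F⁻ (Z=9), O²⁻ (Z=8). Highest Z is smallest.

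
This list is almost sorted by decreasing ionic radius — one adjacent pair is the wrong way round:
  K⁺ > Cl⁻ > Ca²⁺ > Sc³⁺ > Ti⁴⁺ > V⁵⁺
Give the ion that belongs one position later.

K⁺

Compare adjacent ions: both have 18 electrons but Z(K)=19 > Z(Cl)=17, so K⁺ should be the smaller of the two — yet in this decreasing list K⁺ sits before Cl⁻. Nothing else is reversed, so K⁺ should move one place to the right.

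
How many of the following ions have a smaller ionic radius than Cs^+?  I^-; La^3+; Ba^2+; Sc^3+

3

Work out protons and electrons: Sc^3+ has 18 e⁻ (Z=21), La^3+ has 54 e⁻ (Z=57), Ba^2+ has 54 e⁻ (Z=56), Cs^+ has 54 e⁻ (Z=55), I^- has 54 e⁻ (Z=53). Sc^3+ < La^3+ (same group, period 4 vs 6); La^3+ < Ba^2+ (isoelectronic, higher Z=57 is smaller); Ba^2+ < Cs^+ (both 54 e⁻, Z=56>55); Cs^+ < I^- (both 54 e⁻, Z=55>53).
Overall: Sc^3+ < La^3+ < Ba^2+ < Cs^+ < I^-. Cs^+ has 3 below it and 1 above. That's 3.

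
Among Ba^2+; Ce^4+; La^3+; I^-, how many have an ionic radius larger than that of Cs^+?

1

Each ion has 54 electrons. The ranking follows nuclear charge in reverse — greater Z gives a smaller radius. Ce^4+ (Z=58), La^3+ (Z=57), Ba^2+ (Z=56), Cs^+ (Z=55), I^- (Z=53).
Overall: Ce^4+ < La^3+ < Ba^2+ < Cs^+ < I^-. Cs^+ has 3 below it and 1 above. That's 1.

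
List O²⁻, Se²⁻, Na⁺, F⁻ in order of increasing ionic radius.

Na⁺ has 10 e⁻ (Z=11), F⁻ has 10 e⁻ (Z=9), O²⁻ has 10 e⁻ (Z=8), Se²⁻ has 36 e⁻ (Z=34). Na⁺ < F⁻ (isoelectronic, higher Z=11 is smaller); F⁻ < O²⁻ (both 10 e⁻, Z=9>8); O²⁻ < Se²⁻ (same group, period 2 vs 4).

Na⁺ < F⁻ < O²⁻ < Se²⁻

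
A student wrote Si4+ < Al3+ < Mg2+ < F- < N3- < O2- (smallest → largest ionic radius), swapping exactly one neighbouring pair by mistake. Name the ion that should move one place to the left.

O2-

The pair N3-, O2- is the wrong way round — O2- and N3- share 10 electrons; the higher nuclear charge on O (Z=8) contracts it more, so O2- < N3-. All other adjacent pairs agree with periodic trends, so O2- is the misplaced ion.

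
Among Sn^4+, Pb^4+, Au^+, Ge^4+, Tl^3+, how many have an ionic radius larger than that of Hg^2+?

1

Work out protons and electrons: Ge^4+ (Z=32, 28 e⁻), Sn^4+ (Z=50, 46 e⁻), Pb^4+ (Z=82, 78 e⁻), Tl^3+ (Z=81, 78 e⁻), Hg^2+ (Z=80, 78 e⁻), Au^+ (Z=79, 78 e⁻). Ge^4+ < Sn^4+ (same group, period 4 vs 5); Sn^4+ < Pb^4+ (same group, period 5 vs 6); Pb^4+ < Tl^3+ (both 78 e⁻, Z=82>81); Tl^3+ < Hg^2+ (both 78 e⁻, Z=81>80); Hg^2+ < Au^+ (isoelectronic, higher Z=80 is smaller).
Overall: Ge^4+ < Sn^4+ < Pb^4+ < Tl^3+ < Hg^2+ < Au^+. Hg^2+ has 4 below it and 1 above. Count: 1.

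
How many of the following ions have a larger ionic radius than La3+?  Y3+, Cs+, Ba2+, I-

Tabulating Z and e⁻: Y3+ has 36 e⁻ (Z=39), La3+ has 54 e⁻ (Z=57), Ba2+ has 54 e⁻ (Z=56), Cs+ has 54 e⁻ (Z=55), I- has 54 e⁻ (Z=53). Y3+ < La3+ (same group, 1 shell fewer); La3+ < Ba2+ (both 54 e⁻, Z=57>56); Ba2+ < Cs+ (both 54 e⁻, Z=56>55); Cs+ < I- (both 54 e⁻, Z=55>53).
Ordering all of them (including La3+) by radius gives Y3+ < La3+ < Ba2+ < Cs+ < I-. That's 3.

3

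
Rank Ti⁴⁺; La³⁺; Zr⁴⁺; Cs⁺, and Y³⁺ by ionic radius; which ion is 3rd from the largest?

Y³⁺

Electron counts and nuclear charges: Ti⁴⁺: 18 e⁻, Z=22, Zr⁴⁺: 36 e⁻, Z=40, Y³⁺: 36 e⁻, Z=39, La³⁺: 54 e⁻, Z=57, Cs⁺: 54 e⁻, Z=55. Ti⁴⁺ < Zr⁴⁺ (same group, 1 shell fewer); Zr⁴⁺ < Y³⁺ (both 36 e⁻, Z=40>39); Y³⁺ < La³⁺ (same group, 1 shell fewer); La³⁺ < Cs⁺ (both 54 e⁻, Z=57>55).
So the order is Ti⁴⁺ < Zr⁴⁺ < Y³⁺ < La³⁺ < Cs⁺; the 3rd-largest ion is Y³⁺.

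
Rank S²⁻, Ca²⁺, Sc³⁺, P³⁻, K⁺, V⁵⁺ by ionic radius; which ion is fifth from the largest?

Sc³⁺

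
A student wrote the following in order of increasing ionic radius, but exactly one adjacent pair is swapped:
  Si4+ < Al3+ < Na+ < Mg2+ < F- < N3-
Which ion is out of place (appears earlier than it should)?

The pair Na+, Mg2+ is the wrong way round — Mg2+ and Na+ share 10 electrons; the higher nuclear charge on Mg (Z=12) contracts it more, so Mg2+ < Na+. All other adjacent pairs agree with periodic trends, so Na+ is the misplaced ion.

Na+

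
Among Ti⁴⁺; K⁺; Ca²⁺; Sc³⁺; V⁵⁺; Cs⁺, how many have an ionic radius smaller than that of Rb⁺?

First list Z and electron count for each: V⁵⁺: 18 e⁻, Z=23, Ti⁴⁺: 18 e⁻, Z=22, Sc³⁺: 18 e⁻, Z=21, Ca²⁺: 18 e⁻, Z=20, K⁺: 18 e⁻, Z=19, Rb⁺: 36 e⁻, Z=37, Cs⁺: 54 e⁻, Z=55. V⁵⁺ < Ti⁴⁺ (both 18 e⁻, Z=23>22); Ti⁴⁺ < Sc³⁺ (both 18 e⁻, Z=22>21); Sc³⁺ < Ca²⁺ (both 18 e⁻, Z=21>20); Ca²⁺ < K⁺ (both 18 e⁻, Z=20>19); K⁺ < Rb⁺ (same group, 1 shell fewer); Rb⁺ < Cs⁺ (same group, period 5 vs 6).
Overall: V⁵⁺ < Ti⁴⁺ < Sc³⁺ < Ca²⁺ < K⁺ < Rb⁺ < Cs⁺. Rb⁺ has 5 below it and 1 above. Count: 5.

5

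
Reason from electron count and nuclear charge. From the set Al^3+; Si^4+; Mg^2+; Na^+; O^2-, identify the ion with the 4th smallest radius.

Na^+

All of these have 10 electrons (isoelectronic). With the same electron cloud, the ion with the most protons pulls it in tightest. Nuclear charges: Si^4+ (Z=14), Al^3+ (Z=13), Mg^2+ (Z=12), Na^+ (Z=11), O^2- (Z=8). Highest Z is smallest.
Ordering: Si^4+ < Al^3+ < Mg^2+ < Na^+ < O^2-. The 4th smallest is Na^+.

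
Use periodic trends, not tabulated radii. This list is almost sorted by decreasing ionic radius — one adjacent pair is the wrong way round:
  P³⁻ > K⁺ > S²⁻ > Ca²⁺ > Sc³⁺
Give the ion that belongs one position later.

K⁺

The pair K⁺, S²⁻ is the wrong way round — K⁺ and S²⁻ share 18 electrons; the higher nuclear charge on K (Z=19) contracts it more, so K⁺ < S²⁻. All other adjacent pairs agree with periodic trends, so K⁺ is the misplaced ion.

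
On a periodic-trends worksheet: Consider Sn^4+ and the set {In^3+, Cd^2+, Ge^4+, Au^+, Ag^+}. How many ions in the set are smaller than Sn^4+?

1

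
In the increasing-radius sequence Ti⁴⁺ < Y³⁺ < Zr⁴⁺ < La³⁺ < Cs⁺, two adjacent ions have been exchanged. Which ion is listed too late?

Zr⁴⁺

Scanning neighbour by neighbour, only Y³⁺/Zr⁴⁺ violates a trend: both have 36 electrons but Z(Zr)=40 > Z(Y)=39, so Zr⁴⁺ should be the smaller of the two. That makes Zr⁴⁺ the one sitting a position late relative to where it belongs.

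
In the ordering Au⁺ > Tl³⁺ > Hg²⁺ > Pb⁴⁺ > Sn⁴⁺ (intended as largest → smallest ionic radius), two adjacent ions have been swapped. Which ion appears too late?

Hg²⁺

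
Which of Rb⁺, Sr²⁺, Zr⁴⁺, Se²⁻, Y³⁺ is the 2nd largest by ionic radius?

Rb⁺

Each ion has 36 electrons. The ranking follows nuclear charge in reverse — greater Z gives a smaller radius. Zr⁴⁺ (Z=40), Y³⁺ (Z=39), Sr²⁺ (Z=38), Rb⁺ (Z=37), Se²⁻ (Z=34).
Full ascending order: Zr⁴⁺ < Y³⁺ < Sr²⁺ < Rb⁺ < Se²⁻. Counting from the largest, position 2 is Rb⁺.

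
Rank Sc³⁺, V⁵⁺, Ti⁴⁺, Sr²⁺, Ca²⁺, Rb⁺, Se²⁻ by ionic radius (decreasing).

Electron counts and nuclear charges: V⁵⁺ (Z=23, 18 e⁻), Ti⁴⁺ (Z=22, 18 e⁻), Sc³⁺ (Z=21, 18 e⁻), Ca²⁺ (Z=20, 18 e⁻), Sr²⁺ (Z=38, 36 e⁻), Rb⁺ (Z=37, 36 e⁻), Se²⁻ (Z=34, 36 e⁻). V⁵⁺ < Ti⁴⁺ (isoelectronic, higher Z=23 is smaller); Ti⁴⁺ < Sc³⁺ (both 18 e⁻, Z=22>21); Sc³⁺ < Ca²⁺ (isoelectronic, higher Z=21 is smaller); Ca²⁺ < Sr²⁺ (same group, 1 shell fewer); Sr²⁺ < Rb⁺ (both 36 e⁻, Z=38>37); Rb⁺ < Se²⁻ (both 36 e⁻, Z=37>34).

Se²⁻ > Rb⁺ > Sr²⁺ > Ca²⁺ > Sc³⁺ > Ti⁴⁺ > V⁵⁺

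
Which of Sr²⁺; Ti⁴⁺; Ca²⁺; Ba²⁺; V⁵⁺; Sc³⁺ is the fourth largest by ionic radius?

Sc³⁺

Electron counts and nuclear charges: V⁵⁺ has 18 e⁻ (Z=23), Ti⁴⁺ has 18 e⁻ (Z=22), Sc³⁺ has 18 e⁻ (Z=21), Ca²⁺ has 18 e⁻ (Z=20), Sr²⁺ has 36 e⁻ (Z=38), Ba²⁺ has 54 e⁻ (Z=56). V⁵⁺ < Ti⁴⁺ (isoelectronic, higher Z=23 is smaller); Ti⁴⁺ < Sc³⁺ (isoelectronic, higher Z=22 is smaller); Sc³⁺ < Ca²⁺ (both 18 e⁻, Z=21>20); Ca²⁺ < Sr²⁺ (same group, 1 shell fewer); Sr²⁺ < Ba²⁺ (same group, period 5 vs 6).
Ordering: V⁵⁺ < Ti⁴⁺ < Sc³⁺ < Ca²⁺ < Sr²⁺ < Ba²⁺. The fourth largest is Sc³⁺.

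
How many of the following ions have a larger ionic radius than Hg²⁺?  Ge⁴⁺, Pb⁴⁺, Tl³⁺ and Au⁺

Ge⁴⁺ (Z=32, 28 e⁻), Pb⁴⁺ (Z=82, 78 e⁻), Tl³⁺ (Z=81, 78 e⁻), Hg²⁺ (Z=80, 78 e⁻), Au⁺ (Z=79, 78 e⁻). Ge⁴⁺ < Pb⁴⁺ (same group, period 4 vs 6); Pb⁴⁺ < Tl³⁺ (isoelectronic, higher Z=82 is smaller); Tl³⁺ < Hg²⁺ (both 78 e⁻, Z=81>80); Hg²⁺ < Au⁺ (isoelectronic, higher Z=80 is smaller).
Overall: Ge⁴⁺ < Pb⁴⁺ < Tl³⁺ < Hg²⁺ < Au⁺. Hg²⁺ has 3 below it and 1 above. That's 1.

1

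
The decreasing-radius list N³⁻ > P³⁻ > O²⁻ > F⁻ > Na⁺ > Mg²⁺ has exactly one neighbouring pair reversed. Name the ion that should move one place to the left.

Scanning neighbour by neighbour, only N³⁻/P³⁻ violates a trend: same group and charge — period 2 sits above period 3, so N³⁻ is smaller. That makes P³⁻ the one sitting a position late relative to where it belongs.

P³⁻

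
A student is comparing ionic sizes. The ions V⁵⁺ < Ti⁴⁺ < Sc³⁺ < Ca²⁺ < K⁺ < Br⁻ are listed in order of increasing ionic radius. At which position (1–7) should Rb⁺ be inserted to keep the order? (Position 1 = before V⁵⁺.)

Tabulating Z and e⁻: V⁵⁺: 18 e⁻, Z=23, Ti⁴⁺: 18 e⁻, Z=22, Sc³⁺: 18 e⁻, Z=21, Ca²⁺: 18 e⁻, Z=20, K⁺: 18 e⁻, Z=19, Rb⁺: 36 e⁻, Z=37, Br⁻: 36 e⁻, Z=35. V⁵⁺ < Ti⁴⁺ (both 18 e⁻, Z=23>22); Ti⁴⁺ < Sc³⁺ (both 18 e⁻, Z=22>21); Sc³⁺ < Ca²⁺ (isoelectronic, higher Z=21 is smaller); Ca²⁺ < K⁺ (isoelectronic, higher Z=20 is smaller); K⁺ < Rb⁺ (same group, period 4 vs 5); Rb⁺ < Br⁻ (isoelectronic, higher Z=37 is smaller).
Putting Rb⁺ in gives V⁵⁺ < Ti⁴⁺ < Sc³⁺ < Ca²⁺ < K⁺ < Rb⁺ < Br⁻; it lands at slot 6.

6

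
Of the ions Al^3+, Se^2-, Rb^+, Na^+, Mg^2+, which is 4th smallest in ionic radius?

Rb^+

Al^3+ (Z=13, 10 e⁻), Mg^2+ (Z=12, 10 e⁻), Na^+ (Z=11, 10 e⁻), Rb^+ (Z=37, 36 e⁻), Se^2- (Z=34, 36 e⁻). Al^3+ < Mg^2+ (both 10 e⁻, Z=13>12); Mg^2+ < Na^+ (isoelectronic, higher Z=12 is smaller); Na^+ < Rb^+ (same group, period 3 vs 5); Rb^+ < Se^2- (both 36 e⁻, Z=37>34).
So the order is Al^3+ < Mg^2+ < Na^+ < Rb^+ < Se^2-; the 4th-smallest ion is Rb^+.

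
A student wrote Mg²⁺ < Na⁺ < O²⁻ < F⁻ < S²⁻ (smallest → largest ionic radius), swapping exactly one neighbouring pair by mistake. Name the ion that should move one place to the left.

F⁻

Scanning neighbour by neighbour, only O²⁻/F⁻ violates a trend: F⁻ and O²⁻ share 10 electrons; the higher nuclear charge on F (Z=9) contracts it more, so F⁻ < O²⁻. That makes F⁻ the one sitting a position late relative to where it belongs.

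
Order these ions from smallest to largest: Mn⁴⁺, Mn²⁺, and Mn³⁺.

Same element, different charge: the more highly charged cation has fewer electrons and a greater effective nuclear charge per electron, making Mn⁴⁺ the smallest.

Mn⁴⁺ < Mn³⁺ < Mn²⁺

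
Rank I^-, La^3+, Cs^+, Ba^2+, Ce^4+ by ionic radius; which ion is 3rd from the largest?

Ba^2+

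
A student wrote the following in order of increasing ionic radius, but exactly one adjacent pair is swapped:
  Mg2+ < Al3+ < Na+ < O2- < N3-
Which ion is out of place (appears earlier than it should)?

Mg2+

Compare adjacent ions: Al3+ and Mg2+ share 10 electrons; the higher nuclear charge on Al (Z=13) contracts it more, so Al3+ < Mg2+ — yet in this increasing list Mg2+ sits before Al3+. Nothing else is reversed, so Mg2+ should move one place to the right.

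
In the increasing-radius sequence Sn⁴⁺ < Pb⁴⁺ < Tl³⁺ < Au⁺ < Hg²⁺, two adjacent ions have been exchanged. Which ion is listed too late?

Scanning neighbour by neighbour, only Au⁺/Hg²⁺ violates a trend: they are isoelectronic (78 e⁻) and Hg has more protons than Au (80 vs 79), making Hg²⁺ smaller. That makes Hg²⁺ the one sitting a position late relative to where it belongs.

Hg²⁺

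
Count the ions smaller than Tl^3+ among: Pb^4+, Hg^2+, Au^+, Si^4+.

Work out protons and electrons: Si^4+ (Z=14, 10 e⁻), Pb^4+ (Z=82, 78 e⁻), Tl^3+ (Z=81, 78 e⁻), Hg^2+ (Z=80, 78 e⁻), Au^+ (Z=79, 78 e⁻). Si^4+ < Pb^4+ (same group, period 3 vs 6); Pb^4+ < Tl^3+ (isoelectronic, higher Z=82 is smaller); Tl^3+ < Hg^2+ (both 78 e⁻, Z=81>80); Hg^2+ < Au^+ (isoelectronic, higher Z=80 is smaller).
Ordering all of them (including Tl^3+) by radius gives Si^4+ < Pb^4+ < Tl^3+ < Hg^2+ < Au^+. So 2 are smaller.

2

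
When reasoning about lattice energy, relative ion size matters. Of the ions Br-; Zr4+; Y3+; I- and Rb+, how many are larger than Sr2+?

First list Z and electron count for each: Zr4+ has 36 e⁻ (Z=40), Y3+ has 36 e⁻ (Z=39), Sr2+ has 36 e⁻ (Z=38), Rb+ has 36 e⁻ (Z=37), Br- has 36 e⁻ (Z=35), I- has 54 e⁻ (Z=53). Zr4+ < Y3+ (both 36 e⁻, Z=40>39); Y3+ < Sr2+ (both 36 e⁻, Z=39>38); Sr2+ < Rb+ (isoelectronic, higher Z=38 is smaller); Rb+ < Br- (isoelectronic, higher Z=37 is smaller); Br- < I- (same group, 1 shell fewer).
Ordering all of them (including Sr2+) by radius gives Zr4+ < Y3+ < Sr2+ < Rb+ < Br- < I-. So 3 are larger.

3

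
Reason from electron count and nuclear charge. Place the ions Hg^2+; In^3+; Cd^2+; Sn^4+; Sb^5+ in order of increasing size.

Electron counts and nuclear charges: Sb^5+ has 46 e⁻ (Z=51), Sn^4+ has 46 e⁻ (Z=50), In^3+ has 46 e⁻ (Z=49), Cd^2+ has 46 e⁻ (Z=48), Hg^2+ has 78 e⁻ (Z=80). Sb^5+ < Sn^4+ (isoelectronic, higher Z=51 is smaller); Sn^4+ < In^3+ (both 46 e⁻, Z=50>49); In^3+ < Cd^2+ (both 46 e⁻, Z=49>48); Cd^2+ < Hg^2+ (same group, period 5 vs 6).

Sb^5+ < Sn^4+ < In^3+ < Cd^2+ < Hg^2+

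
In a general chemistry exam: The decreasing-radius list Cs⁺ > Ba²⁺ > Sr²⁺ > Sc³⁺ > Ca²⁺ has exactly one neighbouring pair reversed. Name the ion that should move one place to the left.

Ca²⁺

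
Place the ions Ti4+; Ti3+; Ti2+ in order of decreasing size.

Ti2+ > Ti3+ > Ti4+

Same element, different charge: the more highly charged cation has fewer electrons and a greater effective nuclear charge per electron, making Ti4+ the smallest.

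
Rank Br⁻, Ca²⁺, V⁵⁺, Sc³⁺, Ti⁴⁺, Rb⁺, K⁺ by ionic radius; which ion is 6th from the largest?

Ti⁴⁺

V⁵⁺ has 18 e⁻ (Z=23), Ti⁴⁺ has 18 e⁻ (Z=22), Sc³⁺ has 18 e⁻ (Z=21), Ca²⁺ has 18 e⁻ (Z=20), K⁺ has 18 e⁻ (Z=19), Rb⁺ has 36 e⁻ (Z=37), Br⁻ has 36 e⁻ (Z=35). V⁵⁺ < Ti⁴⁺ (both 18 e⁻, Z=23>22); Ti⁴⁺ < Sc³⁺ (both 18 e⁻, Z=22>21); Sc³⁺ < Ca²⁺ (isoelectronic, higher Z=21 is smaller); Ca²⁺ < K⁺ (isoelectronic, higher Z=20 is smaller); K⁺ < Rb⁺ (same group, 1 shell fewer); Rb⁺ < Br⁻ (both 36 e⁻, Z=37>35).
That gives V⁵⁺ < Ti⁴⁺ < Sc³⁺ < Ca²⁺ < K⁺ < Rb⁺ < Br⁻. From the largest end, number 6 is Ti⁴⁺.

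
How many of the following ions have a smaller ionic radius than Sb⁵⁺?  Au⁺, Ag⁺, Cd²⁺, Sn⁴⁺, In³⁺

0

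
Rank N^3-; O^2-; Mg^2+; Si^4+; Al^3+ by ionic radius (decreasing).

All of these have 10 electrons (isoelectronic). With the same electron cloud, the ion with the most protons pulls it in tightest. Nuclear charges: Si^4+ (Z=14), Al^3+ (Z=13), Mg^2+ (Z=12), O^2- (Z=8), N^3- (Z=7). Highest Z is smallest.

N^3- > O^2- > Mg^2+ > Al^3+ > Si^4+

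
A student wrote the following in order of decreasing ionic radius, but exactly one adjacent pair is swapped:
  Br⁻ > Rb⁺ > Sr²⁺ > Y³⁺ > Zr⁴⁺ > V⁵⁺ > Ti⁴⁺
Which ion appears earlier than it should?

Scanning neighbour by neighbour, only V⁵⁺/Ti⁴⁺ violates a trend: both have 18 electrons but Z(V)=23 > Z(Ti)=22, so V⁵⁺ should be the smaller of the two. That makes V⁵⁺ the one sitting a position early relative to where it belongs.

V⁵⁺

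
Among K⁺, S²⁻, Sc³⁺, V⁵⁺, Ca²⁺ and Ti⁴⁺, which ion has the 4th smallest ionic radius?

Ca²⁺

Isoelectronic series (18 e⁻ each). Size is set by nuclear charge: more protons means a smaller ion. V⁵⁺ (Z=23), Ti⁴⁺ (Z=22), Sc³⁺ (Z=21), Ca²⁺ (Z=20), K⁺ (Z=19), S²⁻ (Z=16).
That gives V⁵⁺ < Ti⁴⁺ < Sc³⁺ < Ca²⁺ < K⁺ < S²⁻. From the smallest end, number 4 is Ca²⁺.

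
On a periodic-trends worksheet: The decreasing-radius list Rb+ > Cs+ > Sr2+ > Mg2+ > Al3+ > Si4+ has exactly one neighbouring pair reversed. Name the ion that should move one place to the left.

Compare adjacent ions: same group and charge — period 5 sits above period 6, so Rb+ is smaller — yet in this decreasing list Rb+ sits before Cs+. Nothing else is reversed, so Cs+ should move one place to the left.

Cs+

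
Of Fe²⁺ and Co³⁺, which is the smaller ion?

Co³⁺

Isoelectronic series (24 e⁻ each). Size is set by nuclear charge: more protons means a smaller ion. Co³⁺ (Z=27), Fe²⁺ (Z=26).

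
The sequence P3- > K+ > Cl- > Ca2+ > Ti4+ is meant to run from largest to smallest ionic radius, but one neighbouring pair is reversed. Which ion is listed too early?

Scanning neighbour by neighbour, only K+/Cl- violates a trend: they are isoelectronic (18 e⁻) and K has more protons than Cl (19 vs 17), making K+ smaller. That makes K+ the one sitting a position early relative to where it belongs.

K+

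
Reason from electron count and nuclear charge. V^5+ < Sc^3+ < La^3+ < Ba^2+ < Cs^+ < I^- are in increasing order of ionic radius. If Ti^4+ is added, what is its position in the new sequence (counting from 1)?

Work out protons and electrons: V^5+: 18 e⁻, Z=23, Ti^4+: 18 e⁻, Z=22, Sc^3+: 18 e⁻, Z=21, La^3+: 54 e⁻, Z=57, Ba^2+: 54 e⁻, Z=56, Cs^+: 54 e⁻, Z=55, I^-: 54 e⁻, Z=53. V^5+ < Ti^4+ (isoelectronic, higher Z=23 is smaller); Ti^4+ < Sc^3+ (isoelectronic, higher Z=22 is smaller); Sc^3+ < La^3+ (same group, 2 shells fewer); La^3+ < Ba^2+ (isoelectronic, higher Z=57 is smaller); Ba^2+ < Cs^+ (isoelectronic, higher Z=56 is smaller); Cs^+ < I^- (both 54 e⁻, Z=55>53).
Merged order: V^5+ < Ti^4+ < Sc^3+ < La^3+ < Ba^2+ < Cs^+ < I^- — Ti^4+ is number 2.

2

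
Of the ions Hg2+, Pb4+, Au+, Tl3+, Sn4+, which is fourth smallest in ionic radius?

Work out protons and electrons: Sn4+ (Z=50, 46 e⁻), Pb4+ (Z=82, 78 e⁻), Tl3+ (Z=81, 78 e⁻), Hg2+ (Z=80, 78 e⁻), Au+ (Z=79, 78 e⁻). Sn4+ < Pb4+ (same group, period 5 vs 6); Pb4+ < Tl3+ (both 78 e⁻, Z=82>81); Tl3+ < Hg2+ (both 78 e⁻, Z=81>80); Hg2+ < Au+ (both 78 e⁻, Z=80>79).
Ordering: Sn4+ < Pb4+ < Tl3+ < Hg2+ < Au+. The fourth smallest is Hg2+.

Hg2+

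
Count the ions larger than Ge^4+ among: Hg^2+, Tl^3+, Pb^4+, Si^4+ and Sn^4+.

4

Si^4+ (Z=14, 10 e⁻), Ge^4+ (Z=32, 28 e⁻), Sn^4+ (Z=50, 46 e⁻), Pb^4+ (Z=82, 78 e⁻), Tl^3+ (Z=81, 78 e⁻), Hg^2+ (Z=80, 78 e⁻). Si^4+ < Ge^4+ (same group, period 3 vs 4); Ge^4+ < Sn^4+ (same group, 1 shell fewer); Sn^4+ < Pb^4+ (same group, 1 shell fewer); Pb^4+ < Tl^3+ (both 78 e⁻, Z=82>81); Tl^3+ < Hg^2+ (isoelectronic, higher Z=81 is smaller).
Relative to Ge^4+, the ions that are larger are Sn^4+, Pb^4+, Tl^3+, Hg^2+. So 4 are larger.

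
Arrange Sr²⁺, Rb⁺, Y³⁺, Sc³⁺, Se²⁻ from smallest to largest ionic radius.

Tabulating Z and e⁻: Sc³⁺ (Z=21, 18 e⁻), Y³⁺ (Z=39, 36 e⁻), Sr²⁺ (Z=38, 36 e⁻), Rb⁺ (Z=37, 36 e⁻), Se²⁻ (Z=34, 36 e⁻). Sc³⁺ < Y³⁺ (same group, period 4 vs 5); Y³⁺ < Sr²⁺ (isoelectronic, higher Z=39 is smaller); Sr²⁺ < Rb⁺ (both 36 e⁻, Z=38>37); Rb⁺ < Se²⁻ (both 36 e⁻, Z=37>34).

Sc³⁺ < Y³⁺ < Sr²⁺ < Rb⁺ < Se²⁻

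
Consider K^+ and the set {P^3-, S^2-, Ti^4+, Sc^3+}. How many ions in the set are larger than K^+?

2

Each ion has 18 electrons. The ranking follows nuclear charge in reverse — greater Z gives a smaller radius. Ti^4+ (Z=22), Sc^3+ (Z=21), K^+ (Z=19), S^2- (Z=16), P^3- (Z=15).
Placing each against K^+: smaller — Ti^4+, Sc^3+; larger — S^2-, P^3-. That's 2.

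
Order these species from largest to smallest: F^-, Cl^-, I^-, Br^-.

All are in the same group with charge -1. Radius grows down the group as n (the outermost shell) increases.

I^- > Br^- > Cl^- > F^-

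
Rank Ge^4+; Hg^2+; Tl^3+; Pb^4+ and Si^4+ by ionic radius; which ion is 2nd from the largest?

Tl^3+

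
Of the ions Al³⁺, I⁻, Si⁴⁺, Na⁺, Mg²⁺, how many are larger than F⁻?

Work out protons and electrons: Si⁴⁺: 10 e⁻, Z=14, Al³⁺: 10 e⁻, Z=13, Mg²⁺: 10 e⁻, Z=12, Na⁺: 10 e⁻, Z=11, F⁻: 10 e⁻, Z=9, I⁻: 54 e⁻, Z=53. Si⁴⁺ < Al³⁺ (both 10 e⁻, Z=14>13); Al³⁺ < Mg²⁺ (isoelectronic, higher Z=13 is smaller); Mg²⁺ < Na⁺ (isoelectronic, higher Z=12 is smaller); Na⁺ < F⁻ (both 10 e⁻, Z=11>9); F⁻ < I⁻ (same group, period 2 vs 5).
Placing each against F⁻: smaller — Si⁴⁺, Al³⁺, Mg²⁺, Na⁺; larger — I⁻. So 1 is larger.

1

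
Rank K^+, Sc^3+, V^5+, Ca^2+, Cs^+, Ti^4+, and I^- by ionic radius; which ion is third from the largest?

K^+

V^5+ has 18 e⁻ (Z=23), Ti^4+ has 18 e⁻ (Z=22), Sc^3+ has 18 e⁻ (Z=21), Ca^2+ has 18 e⁻ (Z=20), K^+ has 18 e⁻ (Z=19), Cs^+ has 54 e⁻ (Z=55), I^- has 54 e⁻ (Z=53). V^5+ < Ti^4+ (both 18 e⁻, Z=23>22); Ti^4+ < Sc^3+ (isoelectronic, higher Z=22 is smaller); Sc^3+ < Ca^2+ (both 18 e⁻, Z=21>20); Ca^2+ < K^+ (both 18 e⁻, Z=20>19); K^+ < Cs^+ (same group, period 4 vs 6); Cs^+ < I^- (both 54 e⁻, Z=55>53).
So the order is V^5+ < Ti^4+ < Sc^3+ < Ca^2+ < K^+ < Cs^+ < I^-; the 3rd-largest ion is K^+.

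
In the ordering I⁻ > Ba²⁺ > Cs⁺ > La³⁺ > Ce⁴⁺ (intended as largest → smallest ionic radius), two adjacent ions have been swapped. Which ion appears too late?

Compare adjacent ions: both have 54 electrons but Z(Ba)=56 > Z(Cs)=55, so Ba²⁺ should be the smaller of the two — yet in this decreasing list Ba²⁺ sits before Cs⁺. Nothing else is reversed, so Cs⁺ should move one place to the left.

Cs⁺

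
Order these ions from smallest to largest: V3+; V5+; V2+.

V5+ < V3+ < V2+

Same element, different charge: the more highly charged cation has fewer electrons and a greater effective nuclear charge per electron, making V5+ the smallest.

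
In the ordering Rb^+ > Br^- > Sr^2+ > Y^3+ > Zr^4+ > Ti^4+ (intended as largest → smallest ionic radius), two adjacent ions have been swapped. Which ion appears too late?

Br^-

The pair Rb^+, Br^- is the wrong way round — both have 36 electrons but Z(Rb)=37 > Z(Br)=35, so Rb^+ should be the smaller of the two. All other adjacent pairs agree with periodic trends, so Br^- is the misplaced ion.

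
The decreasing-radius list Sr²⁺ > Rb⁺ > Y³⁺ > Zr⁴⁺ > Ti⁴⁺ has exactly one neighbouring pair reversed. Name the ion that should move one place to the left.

Rb⁺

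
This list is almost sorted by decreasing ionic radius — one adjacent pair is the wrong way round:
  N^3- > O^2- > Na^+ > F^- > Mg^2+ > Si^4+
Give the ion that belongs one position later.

Scanning neighbour by neighbour, only Na^+/F^- violates a trend: they are isoelectronic (10 e⁻) and Na has more protons than F (11 vs 9), making Na^+ smaller. That makes Na^+ the one sitting a position early relative to where it belongs.

Na^+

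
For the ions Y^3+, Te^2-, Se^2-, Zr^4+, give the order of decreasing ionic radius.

Te^2- > Se^2- > Y^3+ > Zr^4+

Work out protons and electrons: Zr^4+: 36 e⁻, Z=40, Y^3+: 36 e⁻, Z=39, Se^2-: 36 e⁻, Z=34, Te^2-: 54 e⁻, Z=52. Zr^4+ < Y^3+ (isoelectronic, higher Z=40 is smaller); Y^3+ < Se^2- (isoelectronic, higher Z=39 is smaller); Se^2- < Te^2- (same group, 1 shell fewer).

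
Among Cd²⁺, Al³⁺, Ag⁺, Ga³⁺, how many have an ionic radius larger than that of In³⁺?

First list Z and electron count for each: Al³⁺: 10 e⁻, Z=13, Ga³⁺: 28 e⁻, Z=31, In³⁺: 46 e⁻, Z=49, Cd²⁺: 46 e⁻, Z=48, Ag⁺: 46 e⁻, Z=47. Al³⁺ < Ga³⁺ (same group, 1 shell fewer); Ga³⁺ < In³⁺ (same group, 1 shell fewer); In³⁺ < Cd²⁺ (isoelectronic, higher Z=49 is smaller); Cd²⁺ < Ag⁺ (isoelectronic, higher Z=48 is smaller).
Overall: Al³⁺ < Ga³⁺ < In³⁺ < Cd²⁺ < Ag⁺. In³⁺ has 2 below it and 2 above. Count: 2.

2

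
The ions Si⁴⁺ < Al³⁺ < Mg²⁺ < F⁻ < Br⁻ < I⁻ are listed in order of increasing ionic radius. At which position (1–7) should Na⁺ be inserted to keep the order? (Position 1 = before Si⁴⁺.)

4

Work out protons and electrons: Si⁴⁺ (Z=14, 10 e⁻), Al³⁺ (Z=13, 10 e⁻), Mg²⁺ (Z=12, 10 e⁻), Na⁺ (Z=11, 10 e⁻), F⁻ (Z=9, 10 e⁻), Br⁻ (Z=35, 36 e⁻), I⁻ (Z=53, 54 e⁻). Si⁴⁺ < Al³⁺ (both 10 e⁻, Z=14>13); Al³⁺ < Mg²⁺ (both 10 e⁻, Z=13>12); Mg²⁺ < Na⁺ (isoelectronic, higher Z=12 is smaller); Na⁺ < F⁻ (isoelectronic, higher Z=11 is smaller); F⁻ < Br⁻ (same group, period 2 vs 4); Br⁻ < I⁻ (same group, 1 shell fewer).
The complete sequence is Si⁴⁺ < Al³⁺ < Mg²⁺ < Na⁺ < F⁻ < Br⁻ < I⁻. Na⁺ sits at position 4.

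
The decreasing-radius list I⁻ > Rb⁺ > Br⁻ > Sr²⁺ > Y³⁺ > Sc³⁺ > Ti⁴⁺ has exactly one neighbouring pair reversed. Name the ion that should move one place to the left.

The pair Rb⁺, Br⁻ is the wrong way round — both have 36 electrons but Z(Rb)=37 > Z(Br)=35, so Rb⁺ should be the smaller of the two. All other adjacent pairs agree with periodic trends, so Br⁻ is the misplaced ion.

Br⁻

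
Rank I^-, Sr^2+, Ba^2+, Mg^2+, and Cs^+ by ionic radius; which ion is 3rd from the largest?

Ba^2+

Electron counts and nuclear charges: Mg^2+ has 10 e⁻ (Z=12), Sr^2+ has 36 e⁻ (Z=38), Ba^2+ has 54 e⁻ (Z=56), Cs^+ has 54 e⁻ (Z=55), I^- has 54 e⁻ (Z=53). Mg^2+ < Sr^2+ (same group, 2 shells fewer); Sr^2+ < Ba^2+ (same group, period 5 vs 6); Ba^2+ < Cs^+ (both 54 e⁻, Z=56>55); Cs^+ < I^- (both 54 e⁻, Z=55>53).
So the order is Mg^2+ < Sr^2+ < Ba^2+ < Cs^+ < I^-; the 3rd-largest ion is Ba^2+.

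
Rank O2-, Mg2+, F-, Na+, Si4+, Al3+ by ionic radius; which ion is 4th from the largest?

Mg2+

Each ion has 10 electrons. The ranking follows nuclear charge in reverse — greater Z gives a smaller radius. Si4+ (Z=14), Al3+ (Z=13), Mg2+ (Z=12), Na+ (Z=11), F- (Z=9), O2- (Z=8).
So the order is Si4+ < Al3+ < Mg2+ < Na+ < F- < O2-; the 4th-largest ion is Mg2+.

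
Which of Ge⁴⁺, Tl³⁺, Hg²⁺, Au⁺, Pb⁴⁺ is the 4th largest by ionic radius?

Work out protons and electrons: Ge⁴⁺: 28 e⁻, Z=32, Pb⁴⁺: 78 e⁻, Z=82, Tl³⁺: 78 e⁻, Z=81, Hg²⁺: 78 e⁻, Z=80, Au⁺: 78 e⁻, Z=79. Ge⁴⁺ < Pb⁴⁺ (same group, period 4 vs 6); Pb⁴⁺ < Tl³⁺ (both 78 e⁻, Z=82>81); Tl³⁺ < Hg²⁺ (isoelectronic, higher Z=81 is smaller); Hg²⁺ < Au⁺ (isoelectronic, higher Z=80 is smaller).
That gives Ge⁴⁺ < Pb⁴⁺ < Tl³⁺ < Hg²⁺ < Au⁺. From the largest end, number 4 is Pb⁴⁺.

Pb⁴⁺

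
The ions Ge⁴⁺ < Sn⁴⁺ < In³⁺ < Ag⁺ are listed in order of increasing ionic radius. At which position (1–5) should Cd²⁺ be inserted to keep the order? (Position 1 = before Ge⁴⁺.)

4

First list Z and electron count for each: Ge⁴⁺ (Z=32, 28 e⁻), Sn⁴⁺ (Z=50, 46 e⁻), In³⁺ (Z=49, 46 e⁻), Cd²⁺ (Z=48, 46 e⁻), Ag⁺ (Z=47, 46 e⁻). Ge⁴⁺ < Sn⁴⁺ (same group, period 4 vs 5); Sn⁴⁺ < In³⁺ (isoelectronic, higher Z=50 is smaller); In³⁺ < Cd²⁺ (isoelectronic, higher Z=49 is smaller); Cd²⁺ < Ag⁺ (isoelectronic, higher Z=48 is smaller).
Merged order: Ge⁴⁺ < Sn⁴⁺ < In³⁺ < Cd²⁺ < Ag⁺ — Cd²⁺ is number 4.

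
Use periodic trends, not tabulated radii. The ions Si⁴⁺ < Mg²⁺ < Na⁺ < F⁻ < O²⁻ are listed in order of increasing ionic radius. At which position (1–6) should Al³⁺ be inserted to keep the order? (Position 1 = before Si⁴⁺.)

All of these have 10 electrons (isoelectronic). With the same electron cloud, the ion with the most protons pulls it in tightest. Nuclear charges: Si⁴⁺ (Z=14), Al³⁺ (Z=13), Mg²⁺ (Z=12), Na⁺ (Z=11), F⁻ (Z=9), O²⁻ (Z=8). Highest Z is smallest.
With Al³⁺ included the full order is Si⁴⁺ < Al³⁺ < Mg²⁺ < Na⁺ < F⁻ < O²⁻, so it takes position 2.

2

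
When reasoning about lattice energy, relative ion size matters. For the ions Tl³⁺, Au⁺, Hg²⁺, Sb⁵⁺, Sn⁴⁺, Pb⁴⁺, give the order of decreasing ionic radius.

Au⁺ > Hg²⁺ > Tl³⁺ > Pb⁴⁺ > Sn⁴⁺ > Sb⁵⁺

Tabulating Z and e⁻: Sb⁵⁺ has 46 e⁻ (Z=51), Sn⁴⁺ has 46 e⁻ (Z=50), Pb⁴⁺ has 78 e⁻ (Z=82), Tl³⁺ has 78 e⁻ (Z=81), Hg²⁺ has 78 e⁻ (Z=80), Au⁺ has 78 e⁻ (Z=79). Sb⁵⁺ < Sn⁴⁺ (isoelectronic, higher Z=51 is smaller); Sn⁴⁺ < Pb⁴⁺ (same group, 1 shell fewer); Pb⁴⁺ < Tl³⁺ (both 78 e⁻, Z=82>81); Tl³⁺ < Hg²⁺ (both 78 e⁻, Z=81>80); Hg²⁺ < Au⁺ (isoelectronic, higher Z=80 is smaller).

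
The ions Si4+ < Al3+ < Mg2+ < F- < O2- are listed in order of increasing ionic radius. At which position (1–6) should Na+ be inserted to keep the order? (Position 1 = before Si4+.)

4

Each ion has 10 electrons. The ranking follows nuclear charge in reverse — greater Z gives a smaller radius. Si4+ (Z=14), Al3+ (Z=13), Mg2+ (Z=12), Na+ (Z=11), F- (Z=9), O2- (Z=8).
With Na+ included the full order is Si4+ < Al3+ < Mg2+ < Na+ < F- < O2-, so it takes position 4.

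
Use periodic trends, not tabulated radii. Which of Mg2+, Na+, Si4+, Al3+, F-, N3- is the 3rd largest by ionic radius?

Na+

These species are isoelectronic with 10 electrons. The only difference is the number of protons: Si4+ (Z=14), Al3+ (Z=13), Mg2+ (Z=12), Na+ (Z=11), F- (Z=9), N3- (Z=7). The strongest nuclear pull (Si4+) gives the smallest ion.
So the order is Si4+ < Al3+ < Mg2+ < Na+ < F- < N3-; the 3rd-largest ion is Na+.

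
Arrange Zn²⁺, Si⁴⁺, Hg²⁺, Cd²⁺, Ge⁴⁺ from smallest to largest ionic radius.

Work out protons and electrons: Si⁴⁺ has 10 e⁻ (Z=14), Ge⁴⁺ has 28 e⁻ (Z=32), Zn²⁺ has 28 e⁻ (Z=30), Cd²⁺ has 46 e⁻ (Z=48), Hg²⁺ has 78 e⁻ (Z=80). Si⁴⁺ < Ge⁴⁺ (same group, 1 shell fewer); Ge⁴⁺ < Zn²⁺ (isoelectronic, higher Z=32 is smaller); Zn²⁺ < Cd²⁺ (same group, period 4 vs 5); Cd²⁺ < Hg²⁺ (same group, 1 shell fewer).

Si⁴⁺ < Ge⁴⁺ < Zn²⁺ < Cd²⁺ < Hg²⁺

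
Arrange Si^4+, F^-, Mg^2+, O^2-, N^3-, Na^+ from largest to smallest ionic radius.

N^3- > O^2- > F^- > Na^+ > Mg^2+ > Si^4+

All of these have 10 electrons (isoelectronic). With the same electron cloud, the ion with the most protons pulls it in tightest. Nuclear charges: Si^4+ (Z=14), Mg^2+ (Z=12), Na^+ (Z=11), F^- (Z=9), O^2- (Z=8), N^3- (Z=7). Highest Z is smallest.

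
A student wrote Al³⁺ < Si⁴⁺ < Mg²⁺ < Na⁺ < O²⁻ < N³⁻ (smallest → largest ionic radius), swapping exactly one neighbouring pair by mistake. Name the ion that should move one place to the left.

Si⁴⁺

The pair Al³⁺, Si⁴⁺ is the wrong way round — they are isoelectronic (10 e⁻) and Si has more protons than Al (14 vs 13), making Si⁴⁺ smaller. All other adjacent pairs agree with periodic trends, so Si⁴⁺ is the misplaced ion.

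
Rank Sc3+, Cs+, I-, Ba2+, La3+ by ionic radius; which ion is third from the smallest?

Work out protons and electrons: Sc3+ (Z=21, 18 e⁻), La3+ (Z=57, 54 e⁻), Ba2+ (Z=56, 54 e⁻), Cs+ (Z=55, 54 e⁻), I- (Z=53, 54 e⁻). Sc3+ < La3+ (same group, period 4 vs 6); La3+ < Ba2+ (isoelectronic, higher Z=57 is smaller); Ba2+ < Cs+ (isoelectronic, higher Z=56 is smaller); Cs+ < I- (both 54 e⁻, Z=55>53).
Ordering: Sc3+ < La3+ < Ba2+ < Cs+ < I-. The third smallest is Ba2+.

Ba2+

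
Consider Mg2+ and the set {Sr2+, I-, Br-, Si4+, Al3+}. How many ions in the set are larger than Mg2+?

Si4+ has 10 e⁻ (Z=14), Al3+ has 10 e⁻ (Z=13), Mg2+ has 10 e⁻ (Z=12), Sr2+ has 36 e⁻ (Z=38), Br- has 36 e⁻ (Z=35), I- has 54 e⁻ (Z=53). Si4+ < Al3+ (isoelectronic, higher Z=14 is smaller); Al3+ < Mg2+ (isoelectronic, higher Z=13 is smaller); Mg2+ < Sr2+ (same group, period 3 vs 5); Sr2+ < Br- (both 36 e⁻, Z=38>35); Br- < I- (same group, 1 shell fewer).
Placing each against Mg2+: smaller — Si4+, Al3+; larger — Sr2+, Br-, I-. That's 3.

3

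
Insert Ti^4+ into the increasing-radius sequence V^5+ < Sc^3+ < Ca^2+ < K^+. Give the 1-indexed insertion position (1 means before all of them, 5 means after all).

2

All of these have 18 electrons (isoelectronic). With the same electron cloud, the ion with the most protons pulls it in tightest. Nuclear charges: V^5+ (Z=23), Ti^4+ (Z=22), Sc^3+ (Z=21), Ca^2+ (Z=20), K^+ (Z=19). Highest Z is smallest.
The complete sequence is V^5+ < Ti^4+ < Sc^3+ < Ca^2+ < K^+. Ti^4+ sits at position 2.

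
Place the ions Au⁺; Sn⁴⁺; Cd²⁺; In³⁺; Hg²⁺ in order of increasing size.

Sn⁴⁺ < In³⁺ < Cd²⁺ < Hg²⁺ < Au⁺

Sn⁴⁺ (Z=50, 46 e⁻), In³⁺ (Z=49, 46 e⁻), Cd²⁺ (Z=48, 46 e⁻), Hg²⁺ (Z=80, 78 e⁻), Au⁺ (Z=79, 78 e⁻). Sn⁴⁺ < In³⁺ (isoelectronic, higher Z=50 is smaller); In³⁺ < Cd²⁺ (isoelectronic, higher Z=49 is smaller); Cd²⁺ < Hg²⁺ (same group, 1 shell fewer); Hg²⁺ < Au⁺ (isoelectronic, higher Z=80 is smaller).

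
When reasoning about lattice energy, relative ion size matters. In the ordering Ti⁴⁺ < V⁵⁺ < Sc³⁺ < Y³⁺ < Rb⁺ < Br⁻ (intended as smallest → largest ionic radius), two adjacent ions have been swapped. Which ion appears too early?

Compare adjacent ions: both have 18 electrons but Z(V)=23 > Z(Ti)=22, so V⁵⁺ should be the smaller of the two — yet in this increasing list Ti⁴⁺ sits before V⁵⁺. Nothing else is reversed, so Ti⁴⁺ should move one place to the right.

Ti⁴⁺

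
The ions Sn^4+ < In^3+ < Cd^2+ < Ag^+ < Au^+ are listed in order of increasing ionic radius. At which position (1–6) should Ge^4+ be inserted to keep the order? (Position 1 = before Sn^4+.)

First list Z and electron count for each: Ge^4+ has 28 e⁻ (Z=32), Sn^4+ has 46 e⁻ (Z=50), In^3+ has 46 e⁻ (Z=49), Cd^2+ has 46 e⁻ (Z=48), Ag^+ has 46 e⁻ (Z=47), Au^+ has 78 e⁻ (Z=79). Ge^4+ < Sn^4+ (same group, 1 shell fewer); Sn^4+ < In^3+ (both 46 e⁻, Z=50>49); In^3+ < Cd^2+ (both 46 e⁻, Z=49>48); Cd^2+ < Ag^+ (both 46 e⁻, Z=48>47); Ag^+ < Au^+ (same group, period 5 vs 6).
Merged order: Ge^4+ < Sn^4+ < In^3+ < Cd^2+ < Ag^+ < Au^+ — Ge^4+ is number 1.

1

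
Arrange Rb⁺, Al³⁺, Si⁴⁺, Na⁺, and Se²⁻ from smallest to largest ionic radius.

Tabulating Z and e⁻: Si⁴⁺: 10 e⁻, Z=14, Al³⁺: 10 e⁻, Z=13, Na⁺: 10 e⁻, Z=11, Rb⁺: 36 e⁻, Z=37, Se²⁻: 36 e⁻, Z=34. Si⁴⁺ < Al³⁺ (both 10 e⁻, Z=14>13); Al³⁺ < Na⁺ (both 10 e⁻, Z=13>11); Na⁺ < Rb⁺ (same group, period 3 vs 5); Rb⁺ < Se²⁻ (isoelectronic, higher Z=37 is smaller).

Si⁴⁺ < Al³⁺ < Na⁺ < Rb⁺ < Se²⁻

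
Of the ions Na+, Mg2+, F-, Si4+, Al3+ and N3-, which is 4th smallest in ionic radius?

Na+

Isoelectronic series (10 e⁻ each). Size is set by nuclear charge: more protons means a smaller ion. Si4+ (Z=14), Al3+ (Z=13), Mg2+ (Z=12), Na+ (Z=11), F- (Z=9), N3- (Z=7).
Ordering: Si4+ < Al3+ < Mg2+ < Na+ < F- < N3-. The 4th smallest is Na+.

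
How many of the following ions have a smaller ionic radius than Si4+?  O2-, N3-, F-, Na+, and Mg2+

0

These species are isoelectronic with 10 electrons. The only difference is the number of protons: Si4+ (Z=14), Mg2+ (Z=12), Na+ (Z=11), F- (Z=9), O2- (Z=8), N3- (Z=7). The strongest nuclear pull (Si4+) gives the smallest ion.
Relative to Si4+, the ions that are smaller are none. Count: 0.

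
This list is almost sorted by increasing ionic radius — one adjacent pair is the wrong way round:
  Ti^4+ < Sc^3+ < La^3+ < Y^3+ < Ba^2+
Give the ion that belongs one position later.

Check each adjacent pair. La^3+ and Y^3+ are reversed: same group and charge — period 5 sits above period 6, so Y^3+ is smaller. No other neighbouring pair contradicts the periodic trends, so La^3+ is the ion listed too early.

La^3+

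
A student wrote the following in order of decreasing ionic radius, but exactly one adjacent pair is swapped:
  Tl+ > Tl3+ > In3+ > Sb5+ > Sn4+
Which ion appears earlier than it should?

Compare adjacent ions: both have 46 electrons but Z(Sb)=51 > Z(Sn)=50, so Sb5+ should be the smaller of the two — yet in this decreasing list Sb5+ sits before Sn4+. Nothing else is reversed, so Sb5+ should move one place to the right.

Sb5+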